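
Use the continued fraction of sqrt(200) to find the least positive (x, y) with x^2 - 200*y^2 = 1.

First expand sqrt(200) as a continued fraction. With x_i = (sqrt(200) + m_i)/d_i and (m_0, d_0) = (0, 1): a_0 = floor(sqrt(200)) = 14, since 14^2 = 196 <= 200 < 225 = 15^2.
Iterate m_{i+1} = d_i*a_i - m_i, d_{i+1} = (200 - m_{i+1}^2)/d_i, a_{i+1} = floor((a_0 + m_{i+1})/d_{i+1}):
  m_1 = 1*14 - 0 = 14, d_1 = (200 - 14^2)/1 = 4/1 = 4, a_1 = floor((14 + 14)/4) = 7.
  m_2 = 4*7 - 14 = 14, d_2 = (200 - 14^2)/4 = 4/4 = 1, a_2 = floor((14 + 14)/1) = 28.
  m_3 = 1*28 - 14 = 14, d_3 = (200 - 14^2)/1 = 4/1 = 4: (m_3, d_3) = (m_1, d_1) = (14, 4), so from here the quotients repeat a_1, a_2; the period length is 2.
So sqrt(200) = [14; (7, 28)] with period length k = 2.
k is even, so the fundamental solution of x^2 - 200y^2 = 1 is (p_{k-1}, q_{k-1}) = (p_1, q_1); compute convergents through index 1.
Convergents (p_i = a_i*p_{i-1} + p_{i-2}, q_i = a_i*q_{i-1} + q_{i-2} with p_{-2}=0, p_{-1}=1, q_{-2}=1, q_{-1}=0):
  i=0: a_0=14, p_0 = 14*1 + 0 = 14, q_0 = 14*0 + 1 = 1.
  i=1: a_1=7, p_1 = 7*14 + 1 = 99, q_1 = 7*1 + 0 = 7.
Check: 99^2 - 200*7^2 = 9801 - 9800 = 1, so (x, y) = (99, 7) solves the equation, and by the theorem it is the least positive solution.

(x, y) = (99, 7)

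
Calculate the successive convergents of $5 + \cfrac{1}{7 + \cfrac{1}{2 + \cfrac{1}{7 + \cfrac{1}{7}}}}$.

5/1, 36/7, 77/15, 575/112, 4102/799

Using the convergent recurrence p_i = a_i*p_{i-1} + p_{i-2}, q_i = a_i*q_{i-1} + q_{i-2} with p_{-2}=0, p_{-1}=1, q_{-2}=1, q_{-1}=0:
  i=0: a_0=5, p_0 = 5*1 + 0 = 5, q_0 = 5*0 + 1 = 1.
  i=1: a_1=7, p_1 = 7*5 + 1 = 36, q_1 = 7*1 + 0 = 7.
  i=2: a_2=2, p_2 = 2*36 + 5 = 77, q_2 = 2*7 + 1 = 15.
  i=3: a_3=7, p_3 = 7*77 + 36 = 575, q_3 = 7*15 + 7 = 112.
  i=4: a_4=7, p_4 = 7*575 + 77 = 4102, q_4 = 7*112 + 15 = 799.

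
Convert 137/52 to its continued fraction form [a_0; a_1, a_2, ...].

[2; 1, 1, 1, 2, 1, 4]

Run the Euclidean algorithm on 137 and 52; the successive quotients are the partial quotients a_0, a_1, ... (each step inverts the fractional part left over by the previous one):
  137 = 2*52 + 33, so a_0 = 2.
  52 = 1*33 + 19, so a_1 = 1.
  33 = 1*19 + 14, so a_2 = 1.
  19 = 1*14 + 5, so a_3 = 1.
  14 = 2*5 + 4, so a_4 = 2.
  5 = 1*4 + 1, so a_5 = 1.
  4 = 4*1 + 0, so a_6 = 4.
The remainder reaches 0 after 7 divisions, so the expansion has 7 partial quotients, read off in order.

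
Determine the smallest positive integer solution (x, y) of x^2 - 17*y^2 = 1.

First expand sqrt(17) as a continued fraction. With x_i = (sqrt(17) + m_i)/d_i and (m_0, d_0) = (0, 1): a_0 = floor(sqrt(17)) = 4, since 4^2 = 16 <= 17 < 25 = 5^2.
Iterate m_{i+1} = d_i*a_i - m_i, d_{i+1} = (17 - m_{i+1}^2)/d_i, a_{i+1} = floor((a_0 + m_{i+1})/d_{i+1}):
  m_1 = 1*4 - 0 = 4, d_1 = (17 - 4^2)/1 = 1/1 = 1, a_1 = floor((4 + 4)/1) = 8.
  m_2 = 1*8 - 4 = 4, d_2 = (17 - 4^2)/1 = 1/1 = 1: (m_2, d_2) = (m_1, d_1) = (4, 1), so from here the quotient a_1 repeats; the period length is 1.
So sqrt(17) = [4; (8)] with period length k = 1.
k is odd, so (p_{k-1}, q_{k-1}) only solves x^2 - 17y^2 = -1 and the fundamental solution of x^2 - 17y^2 = 1 is (p_{2k-1}, q_{2k-1}) = (p_1, q_1); compute convergents through index 1, running through the period twice.
Convergents (p_i = a_i*p_{i-1} + p_{i-2}, q_i = a_i*q_{i-1} + q_{i-2} with p_{-2}=0, p_{-1}=1, q_{-2}=1, q_{-1}=0):
  i=0: a_0=4, p_0 = 4*1 + 0 = 4, q_0 = 4*0 + 1 = 1.
  i=1: a_1=8, p_1 = 8*4 + 1 = 33, q_1 = 8*1 + 0 = 8.
Indeed p_0^2 - 17*q_0^2 = 16 - 17 = -1, not +1.
Check: 33^2 - 17*8^2 = 1089 - 1088 = 1, so (x, y) = (33, 8) solves the equation, and by the theorem it is the least positive solution.

(x, y) = (33, 8)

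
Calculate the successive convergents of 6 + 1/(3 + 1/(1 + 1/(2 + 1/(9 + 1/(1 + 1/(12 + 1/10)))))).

6/1, 19/3, 25/4, 69/11, 646/103, 715/114, 9226/1471, 92975/14824

Using the convergent recurrence p_i = a_i*p_{i-1} + p_{i-2}, q_i = a_i*q_{i-1} + q_{i-2} with p_{-2}=0, p_{-1}=1, q_{-2}=1, q_{-1}=0:
  i=0: a_0=6, p_0 = 6*1 + 0 = 6, q_0 = 6*0 + 1 = 1.
  i=1: a_1=3, p_1 = 3*6 + 1 = 19, q_1 = 3*1 + 0 = 3.
  i=2: a_2=1, p_2 = 1*19 + 6 = 25, q_2 = 1*3 + 1 = 4.
  i=3: a_3=2, p_3 = 2*25 + 19 = 69, q_3 = 2*4 + 3 = 11.
  i=4: a_4=9, p_4 = 9*69 + 25 = 646, q_4 = 9*11 + 4 = 103.
  i=5: a_5=1, p_5 = 1*646 + 69 = 715, q_5 = 1*103 + 11 = 114.
  i=6: a_6=12, p_6 = 12*715 + 646 = 9226, q_6 = 12*114 + 103 = 1471.
  i=7: a_7=10, p_7 = 10*9226 + 715 = 92975, q_7 = 10*1471 + 114 = 14824.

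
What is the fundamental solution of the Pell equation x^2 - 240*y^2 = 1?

(x, y) = (31, 2)

First expand sqrt(240) as a continued fraction. With x_i = (sqrt(240) + m_i)/d_i and (m_0, d_0) = (0, 1): a_0 = floor(sqrt(240)) = 15, since 15^2 = 225 <= 240 < 256 = 16^2.
Iterate m_{i+1} = d_i*a_i - m_i, d_{i+1} = (240 - m_{i+1}^2)/d_i, a_{i+1} = floor((a_0 + m_{i+1})/d_{i+1}):
  m_1 = 1*15 - 0 = 15, d_1 = (240 - 15^2)/1 = 15/1 = 15, a_1 = floor((15 + 15)/15) = 2.
  m_2 = 15*2 - 15 = 15, d_2 = (240 - 15^2)/15 = 15/15 = 1, a_2 = floor((15 + 15)/1) = 30.
  m_3 = 1*30 - 15 = 15, d_3 = (240 - 15^2)/1 = 15/1 = 15: (m_3, d_3) = (m_1, d_1) = (15, 15), so from here the quotients repeat a_1, a_2; the period length is 2.
So sqrt(240) = [15; (2, 30)] with period length k = 2.
k is even, so the fundamental solution of x^2 - 240y^2 = 1 is (p_{k-1}, q_{k-1}) = (p_1, q_1); compute convergents through index 1.
Convergents (p_i = a_i*p_{i-1} + p_{i-2}, q_i = a_i*q_{i-1} + q_{i-2} with p_{-2}=0, p_{-1}=1, q_{-2}=1, q_{-1}=0):
  i=0: a_0=15, p_0 = 15*1 + 0 = 15, q_0 = 15*0 + 1 = 1.
  i=1: a_1=2, p_1 = 2*15 + 1 = 31, q_1 = 2*1 + 0 = 2.
Check: 31^2 - 240*2^2 = 961 - 960 = 1, so (x, y) = (31, 2) solves the equation, and by the theorem it is the least positive solution.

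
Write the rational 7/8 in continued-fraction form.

Run the Euclidean algorithm on 7 and 8; the successive quotients are the partial quotients a_0, a_1, ... (each step inverts the fractional part left over by the previous one):
  7 = 0*8 + 7, so a_0 = 0.
  8 = 1*7 + 1, so a_1 = 1.
  7 = 7*1 + 0, so a_2 = 7.
The remainder reaches 0 after 3 divisions, so the expansion has 3 partial quotients, read off in order.

[0; 1, 7]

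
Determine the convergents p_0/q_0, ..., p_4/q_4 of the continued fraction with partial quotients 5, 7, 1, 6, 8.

5/1, 36/7, 41/8, 282/55, 2297/448

Using the convergent recurrence p_i = a_i*p_{i-1} + p_{i-2}, q_i = a_i*q_{i-1} + q_{i-2} with p_{-2}=0, p_{-1}=1, q_{-2}=1, q_{-1}=0:
  i=0: a_0=5, p_0 = 5*1 + 0 = 5, q_0 = 5*0 + 1 = 1.
  i=1: a_1=7, p_1 = 7*5 + 1 = 36, q_1 = 7*1 + 0 = 7.
  i=2: a_2=1, p_2 = 1*36 + 5 = 41, q_2 = 1*7 + 1 = 8.
  i=3: a_3=6, p_3 = 6*41 + 36 = 282, q_3 = 6*8 + 7 = 55.
  i=4: a_4=8, p_4 = 8*282 + 41 = 2297, q_4 = 8*55 + 8 = 448.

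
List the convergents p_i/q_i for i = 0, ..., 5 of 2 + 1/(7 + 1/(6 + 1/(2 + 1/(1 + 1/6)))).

Using the convergent recurrence p_i = a_i*p_{i-1} + p_{i-2}, q_i = a_i*q_{i-1} + q_{i-2} with p_{-2}=0, p_{-1}=1, q_{-2}=1, q_{-1}=0:
  i=0: a_0=2, p_0 = 2*1 + 0 = 2, q_0 = 2*0 + 1 = 1.
  i=1: a_1=7, p_1 = 7*2 + 1 = 15, q_1 = 7*1 + 0 = 7.
  i=2: a_2=6, p_2 = 6*15 + 2 = 92, q_2 = 6*7 + 1 = 43.
  i=3: a_3=2, p_3 = 2*92 + 15 = 199, q_3 = 2*43 + 7 = 93.
  i=4: a_4=1, p_4 = 1*199 + 92 = 291, q_4 = 1*93 + 43 = 136.
  i=5: a_5=6, p_5 = 6*291 + 199 = 1945, q_5 = 6*136 + 93 = 909.

2/1, 15/7, 92/43, 199/93, 291/136, 1945/909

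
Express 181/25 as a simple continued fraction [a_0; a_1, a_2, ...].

Run the Euclidean algorithm on 181 and 25; the successive quotients are the partial quotients a_0, a_1, ... (each step inverts the fractional part left over by the previous one):
  181 = 7*25 + 6, so a_0 = 7.
  25 = 4*6 + 1, so a_1 = 4.
  6 = 6*1 + 0, so a_2 = 6.
The remainder reaches 0 after 3 divisions, so the expansion has 3 partial quotients, read off in order.

[7; 4, 6]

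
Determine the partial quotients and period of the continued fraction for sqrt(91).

[9; (1, 1, 5, 1, 5, 1, 1, 18)]

Write x_i = (sqrt(91) + m_i)/d_i with (m_0, d_0) = (0, 1). a_0 = floor(sqrt(91)) = 9, since 9^2 = 81 <= 91 < 100 = 10^2.
Iterate m_{i+1} = d_i*a_i - m_i, d_{i+1} = (91 - m_{i+1}^2)/d_i, a_{i+1} = floor((a_0 + m_{i+1})/d_{i+1}):
  m_1 = 1*9 - 0 = 9, d_1 = (91 - 9^2)/1 = 10/1 = 10, a_1 = floor((9 + 9)/10) = 1.
  m_2 = 10*1 - 9 = 1, d_2 = (91 - 1^2)/10 = 90/10 = 9, a_2 = floor((9 + 1)/9) = 1.
  m_3 = 9*1 - 1 = 8, d_3 = (91 - 8^2)/9 = 27/9 = 3, a_3 = floor((9 + 8)/3) = 5.
  m_4 = 3*5 - 8 = 7, d_4 = (91 - 7^2)/3 = 42/3 = 14, a_4 = floor((9 + 7)/14) = 1.
  m_5 = 14*1 - 7 = 7, d_5 = (91 - 7^2)/14 = 42/14 = 3, a_5 = floor((9 + 7)/3) = 5.
  m_6 = 3*5 - 7 = 8, d_6 = (91 - 8^2)/3 = 27/3 = 9, a_6 = floor((9 + 8)/9) = 1.
  m_7 = 9*1 - 8 = 1, d_7 = (91 - 1^2)/9 = 90/9 = 10, a_7 = floor((9 + 1)/10) = 1.
  m_8 = 10*1 - 1 = 9, d_8 = (91 - 9^2)/10 = 10/10 = 1, a_8 = floor((9 + 9)/1) = 18.
  m_9 = 1*18 - 9 = 9, d_9 = (91 - 9^2)/1 = 10/1 = 10: (m_9, d_9) = (m_1, d_1) = (9, 10), so from here the quotients repeat a_1, ..., a_8; the period length is 8.
Hence the expansion of sqrt(91) is a_0 = 9 followed by the repeating block 1, 1, 5, 1, 5, 1, 1, 18 (period 8).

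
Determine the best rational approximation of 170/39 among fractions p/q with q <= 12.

Expand x = 170/39 as a continued fraction with the Euclidean algorithm:
  170 = 4*39 + 14, so a_0 = 4.
  39 = 2*14 + 11, so a_1 = 2.
  14 = 1*11 + 3, so a_2 = 1.
  11 = 3*3 + 2, so a_3 = 3.
  3 = 1*2 + 1, so a_4 = 1.
  2 = 2*1 + 0, so a_5 = 2.
so x = [4; 2, 1, 3, 1, 2].
Convergents (p_i = a_i*p_{i-1} + p_{i-2}, q_i = a_i*q_{i-1} + q_{i-2} with p_{-2}=0, p_{-1}=1, q_{-2}=1, q_{-1}=0), until the denominator exceeds 12:
  i=0: a_0=4, p_0 = 4*1 + 0 = 4, q_0 = 4*0 + 1 = 1.
  i=1: a_1=2, p_1 = 2*4 + 1 = 9, q_1 = 2*1 + 0 = 2.
  i=2: a_2=1, p_2 = 1*9 + 4 = 13, q_2 = 1*2 + 1 = 3.
  i=3: a_3=3, p_3 = 3*13 + 9 = 48, q_3 = 3*3 + 2 = 11.
  i=4: a_4=1, p_4 = 1*48 + 13 = 61, q_4 = 1*11 + 3 = 14.
q_4 = 14 > 12, so the last convergent with denominator <= 12 is p_3/q_3 = 48/11.
The closest fraction with denominator <= 12 is either p_3/q_3 or the intermediate fraction (k*p_3 + p_2)/(k*q_3 + q_2) with the largest k >= 1 whose denominator stays <= 12; these approach x as k grows, and every other convergent or intermediate fraction in range is farther away.
Largest k: floor((12 - q_2)/q_3) = floor((12 - 3)/11) = 0.
Since k = 0, no intermediate fraction beyond p_3/q_3 has denominator <= 12, so the convergent 48/11 is the closest (its error is |170*11 - 48*39|/(39*11) = 2/429).

48/11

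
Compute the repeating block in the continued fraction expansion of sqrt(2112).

[45; (1, 21, 1, 90)]

Write x_i = (sqrt(2112) + m_i)/d_i with (m_0, d_0) = (0, 1). a_0 = floor(sqrt(2112)) = 45, since 45^2 = 2025 <= 2112 < 2116 = 46^2.
Iterate m_{i+1} = d_i*a_i - m_i, d_{i+1} = (2112 - m_{i+1}^2)/d_i, a_{i+1} = floor((a_0 + m_{i+1})/d_{i+1}):
  m_1 = 1*45 - 0 = 45, d_1 = (2112 - 45^2)/1 = 87/1 = 87, a_1 = floor((45 + 45)/87) = 1.
  m_2 = 87*1 - 45 = 42, d_2 = (2112 - 42^2)/87 = 348/87 = 4, a_2 = floor((45 + 42)/4) = 21.
  m_3 = 4*21 - 42 = 42, d_3 = (2112 - 42^2)/4 = 348/4 = 87, a_3 = floor((45 + 42)/87) = 1.
  m_4 = 87*1 - 42 = 45, d_4 = (2112 - 45^2)/87 = 87/87 = 1, a_4 = floor((45 + 45)/1) = 90.
  m_5 = 1*90 - 45 = 45, d_5 = (2112 - 45^2)/1 = 87/1 = 87: (m_5, d_5) = (m_1, d_1) = (45, 87), so from here the quotients repeat a_1, ..., a_4; the period length is 4.
Hence the expansion of sqrt(2112) is a_0 = 45 followed by the repeating block 1, 21, 1, 90 (period 4).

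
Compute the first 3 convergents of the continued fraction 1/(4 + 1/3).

Using the convergent recurrence p_i = a_i*p_{i-1} + p_{i-2}, q_i = a_i*q_{i-1} + q_{i-2} with p_{-2}=0, p_{-1}=1, q_{-2}=1, q_{-1}=0:
  i=0: a_0=0, p_0 = 0*1 + 0 = 0, q_0 = 0*0 + 1 = 1.
  i=1: a_1=4, p_1 = 4*0 + 1 = 1, q_1 = 4*1 + 0 = 4.
  i=2: a_2=3, p_2 = 3*1 + 0 = 3, q_2 = 3*4 + 1 = 13.

0/1, 1/4, 3/13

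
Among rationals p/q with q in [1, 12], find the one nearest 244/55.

31/7

Expand x = 244/55 as a continued fraction with the Euclidean algorithm:
  244 = 4*55 + 24, so a_0 = 4.
  55 = 2*24 + 7, so a_1 = 2.
  24 = 3*7 + 3, so a_2 = 3.
  7 = 2*3 + 1, so a_3 = 2.
  3 = 3*1 + 0, so a_4 = 3.
so x = [4; 2, 3, 2, 3].
Convergents (p_i = a_i*p_{i-1} + p_{i-2}, q_i = a_i*q_{i-1} + q_{i-2} with p_{-2}=0, p_{-1}=1, q_{-2}=1, q_{-1}=0), until the denominator exceeds 12:
  i=0: a_0=4, p_0 = 4*1 + 0 = 4, q_0 = 4*0 + 1 = 1.
  i=1: a_1=2, p_1 = 2*4 + 1 = 9, q_1 = 2*1 + 0 = 2.
  i=2: a_2=3, p_2 = 3*9 + 4 = 31, q_2 = 3*2 + 1 = 7.
  i=3: a_3=2, p_3 = 2*31 + 9 = 71, q_3 = 2*7 + 2 = 16.
q_3 = 16 > 12, so the last convergent with denominator <= 12 is p_2/q_2 = 31/7.
The closest fraction with denominator <= 12 is either p_2/q_2 or the intermediate fraction (k*p_2 + p_1)/(k*q_2 + q_1) with the largest k >= 1 whose denominator stays <= 12; these approach x as k grows, and every other convergent or intermediate fraction in range is farther away.
Largest k: floor((12 - q_1)/q_2) = floor((12 - 2)/7) = 1.
That gives (1*31 + 9)/(1*7 + 2) = 40/9.
Compare the errors: |x - 31/7| = |244*7 - 31*55|/(55*7) = 3/385, and |x - 40/9| = |244*9 - 40*55|/(55*9) = 4/495.
Cross-multiplying, 3*495 = 1485 < 1540 = 4*385, so 3/385 is smaller: the convergent 31/7 is closer to x than 40/9.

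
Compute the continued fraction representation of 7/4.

[1; 1, 3]

Run the Euclidean algorithm on 7 and 4; the successive quotients are the partial quotients a_0, a_1, ... (each step inverts the fractional part left over by the previous one):
  7 = 1*4 + 3, so a_0 = 1.
  4 = 1*3 + 1, so a_1 = 1.
  3 = 3*1 + 0, so a_2 = 3.
The remainder reaches 0 after 3 divisions, so the expansion has 3 partial quotients, read off in order.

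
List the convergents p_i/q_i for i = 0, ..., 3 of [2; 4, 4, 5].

2/1, 9/4, 38/17, 199/89

Using the convergent recurrence p_i = a_i*p_{i-1} + p_{i-2}, q_i = a_i*q_{i-1} + q_{i-2} with p_{-2}=0, p_{-1}=1, q_{-2}=1, q_{-1}=0:
  i=0: a_0=2, p_0 = 2*1 + 0 = 2, q_0 = 2*0 + 1 = 1.
  i=1: a_1=4, p_1 = 4*2 + 1 = 9, q_1 = 4*1 + 0 = 4.
  i=2: a_2=4, p_2 = 4*9 + 2 = 38, q_2 = 4*4 + 1 = 17.
  i=3: a_3=5, p_3 = 5*38 + 9 = 199, q_3 = 5*17 + 4 = 89.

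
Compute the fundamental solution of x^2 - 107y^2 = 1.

First expand sqrt(107) as a continued fraction. With x_i = (sqrt(107) + m_i)/d_i and (m_0, d_0) = (0, 1): a_0 = floor(sqrt(107)) = 10, since 10^2 = 100 <= 107 < 121 = 11^2.
Iterate m_{i+1} = d_i*a_i - m_i, d_{i+1} = (107 - m_{i+1}^2)/d_i, a_{i+1} = floor((a_0 + m_{i+1})/d_{i+1}):
  m_1 = 1*10 - 0 = 10, d_1 = (107 - 10^2)/1 = 7/1 = 7, a_1 = floor((10 + 10)/7) = 2.
  m_2 = 7*2 - 10 = 4, d_2 = (107 - 4^2)/7 = 91/7 = 13, a_2 = floor((10 + 4)/13) = 1.
  m_3 = 13*1 - 4 = 9, d_3 = (107 - 9^2)/13 = 26/13 = 2, a_3 = floor((10 + 9)/2) = 9.
  m_4 = 2*9 - 9 = 9, d_4 = (107 - 9^2)/2 = 26/2 = 13, a_4 = floor((10 + 9)/13) = 1.
  m_5 = 13*1 - 9 = 4, d_5 = (107 - 4^2)/13 = 91/13 = 7, a_5 = floor((10 + 4)/7) = 2.
  m_6 = 7*2 - 4 = 10, d_6 = (107 - 10^2)/7 = 7/7 = 1, a_6 = floor((10 + 10)/1) = 20.
  m_7 = 1*20 - 10 = 10, d_7 = (107 - 10^2)/1 = 7/1 = 7: (m_7, d_7) = (m_1, d_1) = (10, 7), so from here the quotients repeat a_1, ..., a_6; the period length is 6.
So sqrt(107) = [10; (2, 1, 9, 1, 2, 20)] with period length k = 6.
k is even, so the fundamental solution of x^2 - 107y^2 = 1 is (p_{k-1}, q_{k-1}) = (p_5, q_5); compute convergents through index 5.
Convergents (p_i = a_i*p_{i-1} + p_{i-2}, q_i = a_i*q_{i-1} + q_{i-2} with p_{-2}=0, p_{-1}=1, q_{-2}=1, q_{-1}=0):
  i=0: a_0=10, p_0 = 10*1 + 0 = 10, q_0 = 10*0 + 1 = 1.
  i=1: a_1=2, p_1 = 2*10 + 1 = 21, q_1 = 2*1 + 0 = 2.
  i=2: a_2=1, p_2 = 1*21 + 10 = 31, q_2 = 1*2 + 1 = 3.
  i=3: a_3=9, p_3 = 9*31 + 21 = 300, q_3 = 9*3 + 2 = 29.
  i=4: a_4=1, p_4 = 1*300 + 31 = 331, q_4 = 1*29 + 3 = 32.
  i=5: a_5=2, p_5 = 2*331 + 300 = 962, q_5 = 2*32 + 29 = 93.
Check: 962^2 - 107*93^2 = 925444 - 925443 = 1, so (x, y) = (962, 93) solves the equation, and by the theorem it is the least positive solution.

(x, y) = (962, 93)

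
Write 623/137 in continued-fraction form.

Run the Euclidean algorithm on 623 and 137; the successive quotients are the partial quotients a_0, a_1, ... (each step inverts the fractional part left over by the previous one):
  623 = 4*137 + 75, so a_0 = 4.
  137 = 1*75 + 62, so a_1 = 1.
  75 = 1*62 + 13, so a_2 = 1.
  62 = 4*13 + 10, so a_3 = 4.
  13 = 1*10 + 3, so a_4 = 1.
  10 = 3*3 + 1, so a_5 = 3.
  3 = 3*1 + 0, so a_6 = 3.
The remainder reaches 0 after 7 divisions, so the expansion has 7 partial quotients, read off in order.

[4; 1, 1, 4, 1, 3, 3]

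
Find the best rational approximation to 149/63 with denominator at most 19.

Expand x = 149/63 as a continued fraction with the Euclidean algorithm:
  149 = 2*63 + 23, so a_0 = 2.
  63 = 2*23 + 17, so a_1 = 2.
  23 = 1*17 + 6, so a_2 = 1.
  17 = 2*6 + 5, so a_3 = 2.
  6 = 1*5 + 1, so a_4 = 1.
  5 = 5*1 + 0, so a_5 = 5.
so x = [2; 2, 1, 2, 1, 5].
Convergents (p_i = a_i*p_{i-1} + p_{i-2}, q_i = a_i*q_{i-1} + q_{i-2} with p_{-2}=0, p_{-1}=1, q_{-2}=1, q_{-1}=0), until the denominator exceeds 19:
  i=0: a_0=2, p_0 = 2*1 + 0 = 2, q_0 = 2*0 + 1 = 1.
  i=1: a_1=2, p_1 = 2*2 + 1 = 5, q_1 = 2*1 + 0 = 2.
  i=2: a_2=1, p_2 = 1*5 + 2 = 7, q_2 = 1*2 + 1 = 3.
  i=3: a_3=2, p_3 = 2*7 + 5 = 19, q_3 = 2*3 + 2 = 8.
  i=4: a_4=1, p_4 = 1*19 + 7 = 26, q_4 = 1*8 + 3 = 11.
  i=5: a_5=5, p_5 = 5*26 + 19 = 149, q_5 = 5*11 + 8 = 63.
q_5 = 63 > 19, so the last convergent with denominator <= 19 is p_4/q_4 = 26/11.
The closest fraction with denominator <= 19 is either p_4/q_4 or the intermediate fraction (k*p_4 + p_3)/(k*q_4 + q_3) with the largest k >= 1 whose denominator stays <= 19; these approach x as k grows, and every other convergent or intermediate fraction in range is farther away.
Largest k: floor((19 - q_3)/q_4) = floor((19 - 8)/11) = 1.
That gives (1*26 + 19)/(1*11 + 8) = 45/19.
Compare the errors: |x - 26/11| = |149*11 - 26*63|/(63*11) = 1/693, and |x - 45/19| = |149*19 - 45*63|/(63*19) = 4/1197.
Cross-multiplying, 1*1197 = 1197 < 2772 = 4*693, so 1/693 is smaller: the convergent 26/11 is closer to x than 45/19.

26/11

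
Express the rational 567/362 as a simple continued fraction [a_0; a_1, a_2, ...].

Run the Euclidean algorithm on 567 and 362; the successive quotients are the partial quotients a_0, a_1, ... (each step inverts the fractional part left over by the previous one):
  567 = 1*362 + 205, so a_0 = 1.
  362 = 1*205 + 157, so a_1 = 1.
  205 = 1*157 + 48, so a_2 = 1.
  157 = 3*48 + 13, so a_3 = 3.
  48 = 3*13 + 9, so a_4 = 3.
  13 = 1*9 + 4, so a_5 = 1.
  9 = 2*4 + 1, so a_6 = 2.
  4 = 4*1 + 0, so a_7 = 4.
The remainder reaches 0 after 8 divisions, so the expansion has 8 partial quotients, read off in order.

[1; 1, 1, 3, 3, 1, 2, 4]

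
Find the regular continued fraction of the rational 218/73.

[2; 1, 72]

Run the Euclidean algorithm on 218 and 73; the successive quotients are the partial quotients a_0, a_1, ... (each step inverts the fractional part left over by the previous one):
  218 = 2*73 + 72, so a_0 = 2.
  73 = 1*72 + 1, so a_1 = 1.
  72 = 72*1 + 0, so a_2 = 72.
The remainder reaches 0 after 3 divisions, so the expansion has 3 partial quotients, read off in order.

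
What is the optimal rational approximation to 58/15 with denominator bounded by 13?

31/8

Expand x = 58/15 as a continued fraction with the Euclidean algorithm:
  58 = 3*15 + 13, so a_0 = 3.
  15 = 1*13 + 2, so a_1 = 1.
  13 = 6*2 + 1, so a_2 = 6.
  2 = 2*1 + 0, so a_3 = 2.
so x = [3; 1, 6, 2].
Convergents (p_i = a_i*p_{i-1} + p_{i-2}, q_i = a_i*q_{i-1} + q_{i-2} with p_{-2}=0, p_{-1}=1, q_{-2}=1, q_{-1}=0), until the denominator exceeds 13:
  i=0: a_0=3, p_0 = 3*1 + 0 = 3, q_0 = 3*0 + 1 = 1.
  i=1: a_1=1, p_1 = 1*3 + 1 = 4, q_1 = 1*1 + 0 = 1.
  i=2: a_2=6, p_2 = 6*4 + 3 = 27, q_2 = 6*1 + 1 = 7.
  i=3: a_3=2, p_3 = 2*27 + 4 = 58, q_3 = 2*7 + 1 = 15.
q_3 = 15 > 13, so the last convergent with denominator <= 13 is p_2/q_2 = 27/7.
The closest fraction with denominator <= 13 is either p_2/q_2 or the intermediate fraction (k*p_2 + p_1)/(k*q_2 + q_1) with the largest k >= 1 whose denominator stays <= 13; these approach x as k grows, and every other convergent or intermediate fraction in range is farther away.
Largest k: floor((13 - q_1)/q_2) = floor((13 - 1)/7) = 1.
That gives (1*27 + 4)/(1*7 + 1) = 31/8.
Compare the errors: |x - 27/7| = |58*7 - 27*15|/(15*7) = 1/105, and |x - 31/8| = |58*8 - 31*15|/(15*8) = 1/120.
Cross-multiplying, 1*105 = 105 < 120 = 1*120, so 1/120 is smaller: the intermediate fraction 31/8 is closer to x than 27/7.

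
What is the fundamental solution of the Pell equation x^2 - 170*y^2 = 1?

First expand sqrt(170) as a continued fraction. With x_i = (sqrt(170) + m_i)/d_i and (m_0, d_0) = (0, 1): a_0 = floor(sqrt(170)) = 13, since 13^2 = 169 <= 170 < 196 = 14^2.
Iterate m_{i+1} = d_i*a_i - m_i, d_{i+1} = (170 - m_{i+1}^2)/d_i, a_{i+1} = floor((a_0 + m_{i+1})/d_{i+1}):
  m_1 = 1*13 - 0 = 13, d_1 = (170 - 13^2)/1 = 1/1 = 1, a_1 = floor((13 + 13)/1) = 26.
  m_2 = 1*26 - 13 = 13, d_2 = (170 - 13^2)/1 = 1/1 = 1: (m_2, d_2) = (m_1, d_1) = (13, 1), so from here the quotient a_1 repeats; the period length is 1.
So sqrt(170) = [13; (26)] with period length k = 1.
k is odd, so (p_{k-1}, q_{k-1}) only solves x^2 - 170y^2 = -1 and the fundamental solution of x^2 - 170y^2 = 1 is (p_{2k-1}, q_{2k-1}) = (p_1, q_1); compute convergents through index 1, running through the period twice.
Convergents (p_i = a_i*p_{i-1} + p_{i-2}, q_i = a_i*q_{i-1} + q_{i-2} with p_{-2}=0, p_{-1}=1, q_{-2}=1, q_{-1}=0):
  i=0: a_0=13, p_0 = 13*1 + 0 = 13, q_0 = 13*0 + 1 = 1.
  i=1: a_1=26, p_1 = 26*13 + 1 = 339, q_1 = 26*1 + 0 = 26.
Indeed p_0^2 - 170*q_0^2 = 169 - 170 = -1, not +1.
Check: 339^2 - 170*26^2 = 114921 - 114920 = 1, so (x, y) = (339, 26) solves the equation, and by the theorem it is the least positive solution.

(x, y) = (339, 26)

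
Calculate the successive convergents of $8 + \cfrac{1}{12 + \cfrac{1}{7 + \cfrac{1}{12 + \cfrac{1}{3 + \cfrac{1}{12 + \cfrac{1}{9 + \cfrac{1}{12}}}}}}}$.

8/1, 97/12, 687/85, 8341/1032, 25710/3181, 316861/39204, 2877459/356017, 34846369/4311408

Using the convergent recurrence p_i = a_i*p_{i-1} + p_{i-2}, q_i = a_i*q_{i-1} + q_{i-2} with p_{-2}=0, p_{-1}=1, q_{-2}=1, q_{-1}=0:
  i=0: a_0=8, p_0 = 8*1 + 0 = 8, q_0 = 8*0 + 1 = 1.
  i=1: a_1=12, p_1 = 12*8 + 1 = 97, q_1 = 12*1 + 0 = 12.
  i=2: a_2=7, p_2 = 7*97 + 8 = 687, q_2 = 7*12 + 1 = 85.
  i=3: a_3=12, p_3 = 12*687 + 97 = 8341, q_3 = 12*85 + 12 = 1032.
  i=4: a_4=3, p_4 = 3*8341 + 687 = 25710, q_4 = 3*1032 + 85 = 3181.
  i=5: a_5=12, p_5 = 12*25710 + 8341 = 316861, q_5 = 12*3181 + 1032 = 39204.
  i=6: a_6=9, p_6 = 9*316861 + 25710 = 2877459, q_6 = 9*39204 + 3181 = 356017.
  i=7: a_7=12, p_7 = 12*2877459 + 316861 = 34846369, q_7 = 12*356017 + 39204 = 4311408.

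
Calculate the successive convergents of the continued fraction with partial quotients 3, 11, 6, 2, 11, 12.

3/1, 34/11, 207/67, 448/145, 5135/1662, 62068/20089

Using the convergent recurrence p_i = a_i*p_{i-1} + p_{i-2}, q_i = a_i*q_{i-1} + q_{i-2} with p_{-2}=0, p_{-1}=1, q_{-2}=1, q_{-1}=0:
  i=0: a_0=3, p_0 = 3*1 + 0 = 3, q_0 = 3*0 + 1 = 1.
  i=1: a_1=11, p_1 = 11*3 + 1 = 34, q_1 = 11*1 + 0 = 11.
  i=2: a_2=6, p_2 = 6*34 + 3 = 207, q_2 = 6*11 + 1 = 67.
  i=3: a_3=2, p_3 = 2*207 + 34 = 448, q_3 = 2*67 + 11 = 145.
  i=4: a_4=11, p_4 = 11*448 + 207 = 5135, q_4 = 11*145 + 67 = 1662.
  i=5: a_5=12, p_5 = 12*5135 + 448 = 62068, q_5 = 12*1662 + 145 = 20089.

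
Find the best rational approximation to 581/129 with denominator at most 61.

9/2

Expand x = 581/129 as a continued fraction with the Euclidean algorithm:
  581 = 4*129 + 65, so a_0 = 4.
  129 = 1*65 + 64, so a_1 = 1.
  65 = 1*64 + 1, so a_2 = 1.
  64 = 64*1 + 0, so a_3 = 64.
so x = [4; 1, 1, 64].
Convergents (p_i = a_i*p_{i-1} + p_{i-2}, q_i = a_i*q_{i-1} + q_{i-2} with p_{-2}=0, p_{-1}=1, q_{-2}=1, q_{-1}=0), until the denominator exceeds 61:
  i=0: a_0=4, p_0 = 4*1 + 0 = 4, q_0 = 4*0 + 1 = 1.
  i=1: a_1=1, p_1 = 1*4 + 1 = 5, q_1 = 1*1 + 0 = 1.
  i=2: a_2=1, p_2 = 1*5 + 4 = 9, q_2 = 1*1 + 1 = 2.
  i=3: a_3=64, p_3 = 64*9 + 5 = 581, q_3 = 64*2 + 1 = 129.
q_3 = 129 > 61, so the last convergent with denominator <= 61 is p_2/q_2 = 9/2.
The closest fraction with denominator <= 61 is either p_2/q_2 or the intermediate fraction (k*p_2 + p_1)/(k*q_2 + q_1) with the largest k >= 1 whose denominator stays <= 61; these approach x as k grows, and every other convergent or intermediate fraction in range is farther away.
Largest k: floor((61 - q_1)/q_2) = floor((61 - 1)/2) = 30.
That gives (30*9 + 5)/(30*2 + 1) = 275/61.
Compare the errors: |x - 9/2| = |581*2 - 9*129|/(129*2) = 1/258, and |x - 275/61| = |581*61 - 275*129|/(129*61) = 34/7869.
Cross-multiplying, 1*7869 = 7869 < 8772 = 34*258, so 1/258 is smaller: the convergent 9/2 is closer to x than 275/61.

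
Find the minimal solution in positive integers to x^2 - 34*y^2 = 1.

First expand sqrt(34) as a continued fraction. With x_i = (sqrt(34) + m_i)/d_i and (m_0, d_0) = (0, 1): a_0 = floor(sqrt(34)) = 5, since 5^2 = 25 <= 34 < 36 = 6^2.
Iterate m_{i+1} = d_i*a_i - m_i, d_{i+1} = (34 - m_{i+1}^2)/d_i, a_{i+1} = floor((a_0 + m_{i+1})/d_{i+1}):
  m_1 = 1*5 - 0 = 5, d_1 = (34 - 5^2)/1 = 9/1 = 9, a_1 = floor((5 + 5)/9) = 1.
  m_2 = 9*1 - 5 = 4, d_2 = (34 - 4^2)/9 = 18/9 = 2, a_2 = floor((5 + 4)/2) = 4.
  m_3 = 2*4 - 4 = 4, d_3 = (34 - 4^2)/2 = 18/2 = 9, a_3 = floor((5 + 4)/9) = 1.
  m_4 = 9*1 - 4 = 5, d_4 = (34 - 5^2)/9 = 9/9 = 1, a_4 = floor((5 + 5)/1) = 10.
  m_5 = 1*10 - 5 = 5, d_5 = (34 - 5^2)/1 = 9/1 = 9: (m_5, d_5) = (m_1, d_1) = (5, 9), so from here the quotients repeat a_1, ..., a_4; the period length is 4.
So sqrt(34) = [5; (1, 4, 1, 10)] with period length k = 4.
k is even, so the fundamental solution of x^2 - 34y^2 = 1 is (p_{k-1}, q_{k-1}) = (p_3, q_3); compute convergents through index 3.
Convergents (p_i = a_i*p_{i-1} + p_{i-2}, q_i = a_i*q_{i-1} + q_{i-2} with p_{-2}=0, p_{-1}=1, q_{-2}=1, q_{-1}=0):
  i=0: a_0=5, p_0 = 5*1 + 0 = 5, q_0 = 5*0 + 1 = 1.
  i=1: a_1=1, p_1 = 1*5 + 1 = 6, q_1 = 1*1 + 0 = 1.
  i=2: a_2=4, p_2 = 4*6 + 5 = 29, q_2 = 4*1 + 1 = 5.
  i=3: a_3=1, p_3 = 1*29 + 6 = 35, q_3 = 1*5 + 1 = 6.
Check: 35^2 - 34*6^2 = 1225 - 1224 = 1, so (x, y) = (35, 6) solves the equation, and by the theorem it is the least positive solution.

(x, y) = (35, 6)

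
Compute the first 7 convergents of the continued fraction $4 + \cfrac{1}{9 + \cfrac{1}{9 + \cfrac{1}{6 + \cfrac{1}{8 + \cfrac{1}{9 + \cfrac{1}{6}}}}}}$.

4/1, 37/9, 337/82, 2059/501, 16809/4090, 153340/37311, 936849/227956

Using the convergent recurrence p_i = a_i*p_{i-1} + p_{i-2}, q_i = a_i*q_{i-1} + q_{i-2} with p_{-2}=0, p_{-1}=1, q_{-2}=1, q_{-1}=0:
  i=0: a_0=4, p_0 = 4*1 + 0 = 4, q_0 = 4*0 + 1 = 1.
  i=1: a_1=9, p_1 = 9*4 + 1 = 37, q_1 = 9*1 + 0 = 9.
  i=2: a_2=9, p_2 = 9*37 + 4 = 337, q_2 = 9*9 + 1 = 82.
  i=3: a_3=6, p_3 = 6*337 + 37 = 2059, q_3 = 6*82 + 9 = 501.
  i=4: a_4=8, p_4 = 8*2059 + 337 = 16809, q_4 = 8*501 + 82 = 4090.
  i=5: a_5=9, p_5 = 9*16809 + 2059 = 153340, q_5 = 9*4090 + 501 = 37311.
  i=6: a_6=6, p_6 = 6*153340 + 16809 = 936849, q_6 = 6*37311 + 4090 = 227956.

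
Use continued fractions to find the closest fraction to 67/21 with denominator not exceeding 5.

16/5

Expand x = 67/21 as a continued fraction with the Euclidean algorithm:
  67 = 3*21 + 4, so a_0 = 3.
  21 = 5*4 + 1, so a_1 = 5.
  4 = 4*1 + 0, so a_2 = 4.
so x = [3; 5, 4].
Convergents (p_i = a_i*p_{i-1} + p_{i-2}, q_i = a_i*q_{i-1} + q_{i-2} with p_{-2}=0, p_{-1}=1, q_{-2}=1, q_{-1}=0), until the denominator exceeds 5:
  i=0: a_0=3, p_0 = 3*1 + 0 = 3, q_0 = 3*0 + 1 = 1.
  i=1: a_1=5, p_1 = 5*3 + 1 = 16, q_1 = 5*1 + 0 = 5.
  i=2: a_2=4, p_2 = 4*16 + 3 = 67, q_2 = 4*5 + 1 = 21.
q_2 = 21 > 5, so the last convergent with denominator <= 5 is p_1/q_1 = 16/5.
The closest fraction with denominator <= 5 is either p_1/q_1 or the intermediate fraction (k*p_1 + p_0)/(k*q_1 + q_0) with the largest k >= 1 whose denominator stays <= 5; these approach x as k grows, and every other convergent or intermediate fraction in range is farther away.
Largest k: floor((5 - q_0)/q_1) = floor((5 - 1)/5) = 0.
Since k = 0, no intermediate fraction beyond p_1/q_1 has denominator <= 5, so the convergent 16/5 is the closest (its error is |67*5 - 16*21|/(21*5) = 1/105).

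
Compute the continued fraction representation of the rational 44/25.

[1; 1, 3, 6]

Run the Euclidean algorithm on 44 and 25; the successive quotients are the partial quotients a_0, a_1, ... (each step inverts the fractional part left over by the previous one):
  44 = 1*25 + 19, so a_0 = 1.
  25 = 1*19 + 6, so a_1 = 1.
  19 = 3*6 + 1, so a_2 = 3.
  6 = 6*1 + 0, so a_3 = 6.
The remainder reaches 0 after 4 divisions, so the expansion has 4 partial quotients, read off in order.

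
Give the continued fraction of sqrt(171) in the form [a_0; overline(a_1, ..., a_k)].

[13; overline(13, 26)]

Write x_i = (sqrt(171) + m_i)/d_i with (m_0, d_0) = (0, 1). a_0 = floor(sqrt(171)) = 13, since 13^2 = 169 <= 171 < 196 = 14^2.
Iterate m_{i+1} = d_i*a_i - m_i, d_{i+1} = (171 - m_{i+1}^2)/d_i, a_{i+1} = floor((a_0 + m_{i+1})/d_{i+1}):
  m_1 = 1*13 - 0 = 13, d_1 = (171 - 13^2)/1 = 2/1 = 2, a_1 = floor((13 + 13)/2) = 13.
  m_2 = 2*13 - 13 = 13, d_2 = (171 - 13^2)/2 = 2/2 = 1, a_2 = floor((13 + 13)/1) = 26.
  m_3 = 1*26 - 13 = 13, d_3 = (171 - 13^2)/1 = 2/1 = 2: (m_3, d_3) = (m_1, d_1) = (13, 2), so from here the quotients repeat a_1, a_2; the period length is 2.
Hence the expansion of sqrt(171) is a_0 = 13 followed by the repeating block 13, 26 (period 2).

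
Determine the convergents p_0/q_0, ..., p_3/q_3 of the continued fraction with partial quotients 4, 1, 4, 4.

4/1, 5/1, 24/5, 101/21

Using the convergent recurrence p_i = a_i*p_{i-1} + p_{i-2}, q_i = a_i*q_{i-1} + q_{i-2} with p_{-2}=0, p_{-1}=1, q_{-2}=1, q_{-1}=0:
  i=0: a_0=4, p_0 = 4*1 + 0 = 4, q_0 = 4*0 + 1 = 1.
  i=1: a_1=1, p_1 = 1*4 + 1 = 5, q_1 = 1*1 + 0 = 1.
  i=2: a_2=4, p_2 = 4*5 + 4 = 24, q_2 = 4*1 + 1 = 5.
  i=3: a_3=4, p_3 = 4*24 + 5 = 101, q_3 = 4*5 + 1 = 21.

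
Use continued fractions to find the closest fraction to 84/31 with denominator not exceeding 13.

Expand x = 84/31 as a continued fraction with the Euclidean algorithm:
  84 = 2*31 + 22, so a_0 = 2.
  31 = 1*22 + 9, so a_1 = 1.
  22 = 2*9 + 4, so a_2 = 2.
  9 = 2*4 + 1, so a_3 = 2.
  4 = 4*1 + 0, so a_4 = 4.
so x = [2; 1, 2, 2, 4].
Convergents (p_i = a_i*p_{i-1} + p_{i-2}, q_i = a_i*q_{i-1} + q_{i-2} with p_{-2}=0, p_{-1}=1, q_{-2}=1, q_{-1}=0), until the denominator exceeds 13:
  i=0: a_0=2, p_0 = 2*1 + 0 = 2, q_0 = 2*0 + 1 = 1.
  i=1: a_1=1, p_1 = 1*2 + 1 = 3, q_1 = 1*1 + 0 = 1.
  i=2: a_2=2, p_2 = 2*3 + 2 = 8, q_2 = 2*1 + 1 = 3.
  i=3: a_3=2, p_3 = 2*8 + 3 = 19, q_3 = 2*3 + 1 = 7.
  i=4: a_4=4, p_4 = 4*19 + 8 = 84, q_4 = 4*7 + 3 = 31.
q_4 = 31 > 13, so the last convergent with denominator <= 13 is p_3/q_3 = 19/7.
The closest fraction with denominator <= 13 is either p_3/q_3 or the intermediate fraction (k*p_3 + p_2)/(k*q_3 + q_2) with the largest k >= 1 whose denominator stays <= 13; these approach x as k grows, and every other convergent or intermediate fraction in range is farther away.
Largest k: floor((13 - q_2)/q_3) = floor((13 - 3)/7) = 1.
That gives (1*19 + 8)/(1*7 + 3) = 27/10.
Compare the errors: |x - 19/7| = |84*7 - 19*31|/(31*7) = 1/217, and |x - 27/10| = |84*10 - 27*31|/(31*10) = 3/310.
Cross-multiplying, 1*310 = 310 < 651 = 3*217, so 1/217 is smaller: the convergent 19/7 is closer to x than 27/10.

19/7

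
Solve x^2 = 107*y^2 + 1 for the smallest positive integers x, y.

First expand sqrt(107) as a continued fraction. With x_i = (sqrt(107) + m_i)/d_i and (m_0, d_0) = (0, 1): a_0 = floor(sqrt(107)) = 10, since 10^2 = 100 <= 107 < 121 = 11^2.
Iterate m_{i+1} = d_i*a_i - m_i, d_{i+1} = (107 - m_{i+1}^2)/d_i, a_{i+1} = floor((a_0 + m_{i+1})/d_{i+1}):
  m_1 = 1*10 - 0 = 10, d_1 = (107 - 10^2)/1 = 7/1 = 7, a_1 = floor((10 + 10)/7) = 2.
  m_2 = 7*2 - 10 = 4, d_2 = (107 - 4^2)/7 = 91/7 = 13, a_2 = floor((10 + 4)/13) = 1.
  m_3 = 13*1 - 4 = 9, d_3 = (107 - 9^2)/13 = 26/13 = 2, a_3 = floor((10 + 9)/2) = 9.
  m_4 = 2*9 - 9 = 9, d_4 = (107 - 9^2)/2 = 26/2 = 13, a_4 = floor((10 + 9)/13) = 1.
  m_5 = 13*1 - 9 = 4, d_5 = (107 - 4^2)/13 = 91/13 = 7, a_5 = floor((10 + 4)/7) = 2.
  m_6 = 7*2 - 4 = 10, d_6 = (107 - 10^2)/7 = 7/7 = 1, a_6 = floor((10 + 10)/1) = 20.
  m_7 = 1*20 - 10 = 10, d_7 = (107 - 10^2)/1 = 7/1 = 7: (m_7, d_7) = (m_1, d_1) = (10, 7), so from here the quotients repeat a_1, ..., a_6; the period length is 6.
So sqrt(107) = [10; (2, 1, 9, 1, 2, 20)] with period length k = 6.
k is even, so the fundamental solution of x^2 - 107y^2 = 1 is (p_{k-1}, q_{k-1}) = (p_5, q_5); compute convergents through index 5.
Convergents (p_i = a_i*p_{i-1} + p_{i-2}, q_i = a_i*q_{i-1} + q_{i-2} with p_{-2}=0, p_{-1}=1, q_{-2}=1, q_{-1}=0):
  i=0: a_0=10, p_0 = 10*1 + 0 = 10, q_0 = 10*0 + 1 = 1.
  i=1: a_1=2, p_1 = 2*10 + 1 = 21, q_1 = 2*1 + 0 = 2.
  i=2: a_2=1, p_2 = 1*21 + 10 = 31, q_2 = 1*2 + 1 = 3.
  i=3: a_3=9, p_3 = 9*31 + 21 = 300, q_3 = 9*3 + 2 = 29.
  i=4: a_4=1, p_4 = 1*300 + 31 = 331, q_4 = 1*29 + 3 = 32.
  i=5: a_5=2, p_5 = 2*331 + 300 = 962, q_5 = 2*32 + 29 = 93.
Check: 962^2 - 107*93^2 = 925444 - 925443 = 1, so (x, y) = (962, 93) solves the equation, and by the theorem it is the least positive solution.

(x, y) = (962, 93)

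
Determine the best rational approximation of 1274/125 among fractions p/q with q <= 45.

Expand x = 1274/125 as a continued fraction with the Euclidean algorithm:
  1274 = 10*125 + 24, so a_0 = 10.
  125 = 5*24 + 5, so a_1 = 5.
  24 = 4*5 + 4, so a_2 = 4.
  5 = 1*4 + 1, so a_3 = 1.
  4 = 4*1 + 0, so a_4 = 4.
so x = [10; 5, 4, 1, 4].
Convergents (p_i = a_i*p_{i-1} + p_{i-2}, q_i = a_i*q_{i-1} + q_{i-2} with p_{-2}=0, p_{-1}=1, q_{-2}=1, q_{-1}=0), until the denominator exceeds 45:
  i=0: a_0=10, p_0 = 10*1 + 0 = 10, q_0 = 10*0 + 1 = 1.
  i=1: a_1=5, p_1 = 5*10 + 1 = 51, q_1 = 5*1 + 0 = 5.
  i=2: a_2=4, p_2 = 4*51 + 10 = 214, q_2 = 4*5 + 1 = 21.
  i=3: a_3=1, p_3 = 1*214 + 51 = 265, q_3 = 1*21 + 5 = 26.
  i=4: a_4=4, p_4 = 4*265 + 214 = 1274, q_4 = 4*26 + 21 = 125.
q_4 = 125 > 45, so the last convergent with denominator <= 45 is p_3/q_3 = 265/26.
The closest fraction with denominator <= 45 is either p_3/q_3 or the intermediate fraction (k*p_3 + p_2)/(k*q_3 + q_2) with the largest k >= 1 whose denominator stays <= 45; these approach x as k grows, and every other convergent or intermediate fraction in range is farther away.
Largest k: floor((45 - q_2)/q_3) = floor((45 - 21)/26) = 0.
Since k = 0, no intermediate fraction beyond p_3/q_3 has denominator <= 45, so the convergent 265/26 is the closest (its error is |1274*26 - 265*125|/(125*26) = 1/3250).

265/26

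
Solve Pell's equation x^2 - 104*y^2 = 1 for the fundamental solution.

First expand sqrt(104) as a continued fraction. With x_i = (sqrt(104) + m_i)/d_i and (m_0, d_0) = (0, 1): a_0 = floor(sqrt(104)) = 10, since 10^2 = 100 <= 104 < 121 = 11^2.
Iterate m_{i+1} = d_i*a_i - m_i, d_{i+1} = (104 - m_{i+1}^2)/d_i, a_{i+1} = floor((a_0 + m_{i+1})/d_{i+1}):
  m_1 = 1*10 - 0 = 10, d_1 = (104 - 10^2)/1 = 4/1 = 4, a_1 = floor((10 + 10)/4) = 5.
  m_2 = 4*5 - 10 = 10, d_2 = (104 - 10^2)/4 = 4/4 = 1, a_2 = floor((10 + 10)/1) = 20.
  m_3 = 1*20 - 10 = 10, d_3 = (104 - 10^2)/1 = 4/1 = 4: (m_3, d_3) = (m_1, d_1) = (10, 4), so from here the quotients repeat a_1, a_2; the period length is 2.
So sqrt(104) = [10; (5, 20)] with period length k = 2.
k is even, so the fundamental solution of x^2 - 104y^2 = 1 is (p_{k-1}, q_{k-1}) = (p_1, q_1); compute convergents through index 1.
Convergents (p_i = a_i*p_{i-1} + p_{i-2}, q_i = a_i*q_{i-1} + q_{i-2} with p_{-2}=0, p_{-1}=1, q_{-2}=1, q_{-1}=0):
  i=0: a_0=10, p_0 = 10*1 + 0 = 10, q_0 = 10*0 + 1 = 1.
  i=1: a_1=5, p_1 = 5*10 + 1 = 51, q_1 = 5*1 + 0 = 5.
Check: 51^2 - 104*5^2 = 2601 - 2600 = 1, so (x, y) = (51, 5) solves the equation, and by the theorem it is the least positive solution.

(x, y) = (51, 5)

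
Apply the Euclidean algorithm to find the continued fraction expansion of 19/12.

Run the Euclidean algorithm on 19 and 12; the successive quotients are the partial quotients a_0, a_1, ... (each step inverts the fractional part left over by the previous one):
  19 = 1*12 + 7, so a_0 = 1.
  12 = 1*7 + 5, so a_1 = 1.
  7 = 1*5 + 2, so a_2 = 1.
  5 = 2*2 + 1, so a_3 = 2.
  2 = 2*1 + 0, so a_4 = 2.
The remainder reaches 0 after 5 divisions, so the expansion has 5 partial quotients, read off in order.

[1; 1, 1, 2, 2]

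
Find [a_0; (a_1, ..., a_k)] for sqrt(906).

[30; (10, 60)]

Write x_i = (sqrt(906) + m_i)/d_i with (m_0, d_0) = (0, 1). a_0 = floor(sqrt(906)) = 30, since 30^2 = 900 <= 906 < 961 = 31^2.
Iterate m_{i+1} = d_i*a_i - m_i, d_{i+1} = (906 - m_{i+1}^2)/d_i, a_{i+1} = floor((a_0 + m_{i+1})/d_{i+1}):
  m_1 = 1*30 - 0 = 30, d_1 = (906 - 30^2)/1 = 6/1 = 6, a_1 = floor((30 + 30)/6) = 10.
  m_2 = 6*10 - 30 = 30, d_2 = (906 - 30^2)/6 = 6/6 = 1, a_2 = floor((30 + 30)/1) = 60.
  m_3 = 1*60 - 30 = 30, d_3 = (906 - 30^2)/1 = 6/1 = 6: (m_3, d_3) = (m_1, d_1) = (30, 6), so from here the quotients repeat a_1, a_2; the period length is 2.
Hence the expansion of sqrt(906) is a_0 = 30 followed by the repeating block 10, 60 (period 2).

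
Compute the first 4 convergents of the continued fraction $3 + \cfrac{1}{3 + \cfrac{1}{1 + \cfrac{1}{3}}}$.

3/1, 10/3, 13/4, 49/15

Using the convergent recurrence p_i = a_i*p_{i-1} + p_{i-2}, q_i = a_i*q_{i-1} + q_{i-2} with p_{-2}=0, p_{-1}=1, q_{-2}=1, q_{-1}=0:
  i=0: a_0=3, p_0 = 3*1 + 0 = 3, q_0 = 3*0 + 1 = 1.
  i=1: a_1=3, p_1 = 3*3 + 1 = 10, q_1 = 3*1 + 0 = 3.
  i=2: a_2=1, p_2 = 1*10 + 3 = 13, q_2 = 1*3 + 1 = 4.
  i=3: a_3=3, p_3 = 3*13 + 10 = 49, q_3 = 3*4 + 3 = 15.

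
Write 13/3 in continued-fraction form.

[4; 3]

Run the Euclidean algorithm on 13 and 3; the successive quotients are the partial quotients a_0, a_1, ... (each step inverts the fractional part left over by the previous one):
  13 = 4*3 + 1, so a_0 = 4.
  3 = 3*1 + 0, so a_1 = 3.
The remainder reaches 0 after 2 divisions, so the expansion has 2 partial quotients, read off in order.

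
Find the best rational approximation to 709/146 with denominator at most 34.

34/7

Expand x = 709/146 as a continued fraction with the Euclidean algorithm:
  709 = 4*146 + 125, so a_0 = 4.
  146 = 1*125 + 21, so a_1 = 1.
  125 = 5*21 + 20, so a_2 = 5.
  21 = 1*20 + 1, so a_3 = 1.
  20 = 20*1 + 0, so a_4 = 20.
so x = [4; 1, 5, 1, 20].
Convergents (p_i = a_i*p_{i-1} + p_{i-2}, q_i = a_i*q_{i-1} + q_{i-2} with p_{-2}=0, p_{-1}=1, q_{-2}=1, q_{-1}=0), until the denominator exceeds 34:
  i=0: a_0=4, p_0 = 4*1 + 0 = 4, q_0 = 4*0 + 1 = 1.
  i=1: a_1=1, p_1 = 1*4 + 1 = 5, q_1 = 1*1 + 0 = 1.
  i=2: a_2=5, p_2 = 5*5 + 4 = 29, q_2 = 5*1 + 1 = 6.
  i=3: a_3=1, p_3 = 1*29 + 5 = 34, q_3 = 1*6 + 1 = 7.
  i=4: a_4=20, p_4 = 20*34 + 29 = 709, q_4 = 20*7 + 6 = 146.
q_4 = 146 > 34, so the last convergent with denominator <= 34 is p_3/q_3 = 34/7.
The closest fraction with denominator <= 34 is either p_3/q_3 or the intermediate fraction (k*p_3 + p_2)/(k*q_3 + q_2) with the largest k >= 1 whose denominator stays <= 34; these approach x as k grows, and every other convergent or intermediate fraction in range is farther away.
Largest k: floor((34 - q_2)/q_3) = floor((34 - 6)/7) = 4.
That gives (4*34 + 29)/(4*7 + 6) = 165/34.
Compare the errors: |x - 34/7| = |709*7 - 34*146|/(146*7) = 1/1022, and |x - 165/34| = |709*34 - 165*146|/(146*34) = 16/4964.
Cross-multiplying, 1*4964 = 4964 < 16352 = 16*1022, so 1/1022 is smaller: the convergent 34/7 is closer to x than 165/34.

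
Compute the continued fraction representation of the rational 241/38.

Run the Euclidean algorithm on 241 and 38; the successive quotients are the partial quotients a_0, a_1, ... (each step inverts the fractional part left over by the previous one):
  241 = 6*38 + 13, so a_0 = 6.
  38 = 2*13 + 12, so a_1 = 2.
  13 = 1*12 + 1, so a_2 = 1.
  12 = 12*1 + 0, so a_3 = 12.
The remainder reaches 0 after 4 divisions, so the expansion has 4 partial quotients, read off in order.

[6; 2, 1, 12]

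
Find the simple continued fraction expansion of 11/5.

Run the Euclidean algorithm on 11 and 5; the successive quotients are the partial quotients a_0, a_1, ... (each step inverts the fractional part left over by the previous one):
  11 = 2*5 + 1, so a_0 = 2.
  5 = 5*1 + 0, so a_1 = 5.
The remainder reaches 0 after 2 divisions, so the expansion has 2 partial quotients, read off in order.

[2; 5]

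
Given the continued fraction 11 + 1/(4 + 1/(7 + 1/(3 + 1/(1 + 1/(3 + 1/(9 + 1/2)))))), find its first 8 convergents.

11/1, 45/4, 326/29, 1023/91, 1349/120, 5070/451, 46979/4179, 99028/8809

Using the convergent recurrence p_i = a_i*p_{i-1} + p_{i-2}, q_i = a_i*q_{i-1} + q_{i-2} with p_{-2}=0, p_{-1}=1, q_{-2}=1, q_{-1}=0:
  i=0: a_0=11, p_0 = 11*1 + 0 = 11, q_0 = 11*0 + 1 = 1.
  i=1: a_1=4, p_1 = 4*11 + 1 = 45, q_1 = 4*1 + 0 = 4.
  i=2: a_2=7, p_2 = 7*45 + 11 = 326, q_2 = 7*4 + 1 = 29.
  i=3: a_3=3, p_3 = 3*326 + 45 = 1023, q_3 = 3*29 + 4 = 91.
  i=4: a_4=1, p_4 = 1*1023 + 326 = 1349, q_4 = 1*91 + 29 = 120.
  i=5: a_5=3, p_5 = 3*1349 + 1023 = 5070, q_5 = 3*120 + 91 = 451.
  i=6: a_6=9, p_6 = 9*5070 + 1349 = 46979, q_6 = 9*451 + 120 = 4179.
  i=7: a_7=2, p_7 = 2*46979 + 5070 = 99028, q_7 = 2*4179 + 451 = 8809.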